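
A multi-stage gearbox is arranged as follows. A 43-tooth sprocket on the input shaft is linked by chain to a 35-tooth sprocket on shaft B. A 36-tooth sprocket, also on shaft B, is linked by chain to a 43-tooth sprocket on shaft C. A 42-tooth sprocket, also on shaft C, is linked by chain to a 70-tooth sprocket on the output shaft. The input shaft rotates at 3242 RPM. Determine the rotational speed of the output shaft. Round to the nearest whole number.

the input shaft → shaft B (chain, 35/43): 3242 ÷ 0.81395 = 3983 RPM
shaft B → shaft C (chain, 43/36): 3983 ÷ 1.1944 = 3334.6 RPM
shaft C → the output shaft (chain, 70/42): 3334.6 ÷ 1.6667 = 2000.8 RPM

2001 RPM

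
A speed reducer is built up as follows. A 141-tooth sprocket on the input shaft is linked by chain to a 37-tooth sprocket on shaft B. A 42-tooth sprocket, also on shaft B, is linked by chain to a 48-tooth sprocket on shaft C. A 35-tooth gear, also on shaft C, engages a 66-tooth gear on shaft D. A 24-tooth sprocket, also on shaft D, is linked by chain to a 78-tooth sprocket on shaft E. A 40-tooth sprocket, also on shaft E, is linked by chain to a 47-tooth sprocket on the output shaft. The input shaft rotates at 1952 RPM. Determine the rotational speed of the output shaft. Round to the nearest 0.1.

903.9 RPM

chain 37/141 = 0.26241 → 1952/0.26241 = 7438.7 RPM
chain 48/42 = 1.1429 → 7438.7/1.1429 = 6508.9 RPM
gear mesh 66/35 = 1.8857 → 6508.9/1.8857 = 3451.7 RPM
chain 78/24 = 3.25 → 3451.7/3.25 = 1062.1 RPM
chain 47/40 = 1.175 → 1062.1/1.175 = 903.87 RPM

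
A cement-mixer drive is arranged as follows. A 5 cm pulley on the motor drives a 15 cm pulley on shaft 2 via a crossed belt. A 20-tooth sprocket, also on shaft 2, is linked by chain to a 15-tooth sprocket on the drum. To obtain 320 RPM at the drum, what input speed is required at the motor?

Overall ratio R = 3 × 0.75 = 2.25.
Required input speed = output speed × R = 320 × 2.25 = 720 RPM.

720 RPM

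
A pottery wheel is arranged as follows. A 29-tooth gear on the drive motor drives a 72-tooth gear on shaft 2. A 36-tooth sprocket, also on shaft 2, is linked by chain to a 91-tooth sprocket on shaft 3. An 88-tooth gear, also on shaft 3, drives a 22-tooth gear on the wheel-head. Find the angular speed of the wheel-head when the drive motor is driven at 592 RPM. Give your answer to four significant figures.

377.3 RPM

the drive motor → shaft 2 (gear mesh, 72/29): 592 ÷ 2.4828 = 238.44 RPM
shaft 2 → shaft 3 (chain, 91/36): 238.44 ÷ 2.5278 = 94.33 RPM
shaft 3 → the wheel-head (gear mesh, 22/88): 94.33 ÷ 0.25 = 377.32 RPM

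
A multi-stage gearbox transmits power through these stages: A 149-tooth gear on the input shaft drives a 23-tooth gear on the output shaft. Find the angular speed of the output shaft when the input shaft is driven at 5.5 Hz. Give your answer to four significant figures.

Gear mesh: ratio = 23/149 = 0.15436, so the output shaft turns at 5.5 / 0.15436 = 35.63 Hz.

35.63 Hz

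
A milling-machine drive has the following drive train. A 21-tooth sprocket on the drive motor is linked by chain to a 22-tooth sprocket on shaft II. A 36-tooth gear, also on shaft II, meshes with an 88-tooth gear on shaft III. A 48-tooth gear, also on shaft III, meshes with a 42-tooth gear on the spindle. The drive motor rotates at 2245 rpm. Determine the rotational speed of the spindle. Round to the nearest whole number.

1002 rpm

Chain: ratio = 22/21 = 1.0476, so shaft II turns at 2245 / 1.0476 = 2143 rpm.
Gear mesh: ratio = 88/36 = 2.4444, so shaft III turns at 2143 / 2.4444 = 876.66 rpm.
Gear mesh: ratio = 42/48 = 0.875, so the spindle turns at 876.66 / 0.875 = 1001.9 rpm.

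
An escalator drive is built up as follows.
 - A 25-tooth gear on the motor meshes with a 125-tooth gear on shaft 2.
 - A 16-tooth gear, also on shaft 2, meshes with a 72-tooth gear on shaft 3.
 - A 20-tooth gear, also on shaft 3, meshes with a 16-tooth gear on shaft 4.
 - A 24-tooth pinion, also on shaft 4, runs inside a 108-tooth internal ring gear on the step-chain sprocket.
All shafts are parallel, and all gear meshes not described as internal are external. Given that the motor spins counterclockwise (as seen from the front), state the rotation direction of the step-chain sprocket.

the motor → shaft 2: external mesh, 1 reversal → CW.
shaft 2 → shaft 3: external mesh, 1 reversal → CCW.
shaft 3 → shaft 4: external mesh, 1 reversal → CW.
shaft 4 → the step-chain sprocket: internal mesh, same direction → CW.
3 reversals in total — an odd number — so the step-chain sprocket turns opposite to the motor.

clockwise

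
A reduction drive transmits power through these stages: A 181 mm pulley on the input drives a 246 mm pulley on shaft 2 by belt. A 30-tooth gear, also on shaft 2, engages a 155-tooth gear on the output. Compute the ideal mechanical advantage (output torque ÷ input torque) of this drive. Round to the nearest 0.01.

7.02

Each stage contributes driven/driver: belt 246/181 = 1.3591, gear mesh 155/30 = 5.1667.
Overall: 1.3591 × 5.1667 = 7.0221.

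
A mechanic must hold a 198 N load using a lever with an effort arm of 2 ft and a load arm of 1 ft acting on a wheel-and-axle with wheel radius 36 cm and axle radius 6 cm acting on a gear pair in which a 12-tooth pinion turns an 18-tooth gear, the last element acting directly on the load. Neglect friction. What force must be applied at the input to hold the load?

Lever MA = effort arm / load arm = 2/1 = 2.
Wheel-and-axle MA = R/r = 36/6 = 6.
Gear pair MA = 18/12 = 1.5.
Combined ideal MA = 2 × 6 × 1.5 = 18.
Effort = load / MA = 198 / 18 = 11 N.

11 N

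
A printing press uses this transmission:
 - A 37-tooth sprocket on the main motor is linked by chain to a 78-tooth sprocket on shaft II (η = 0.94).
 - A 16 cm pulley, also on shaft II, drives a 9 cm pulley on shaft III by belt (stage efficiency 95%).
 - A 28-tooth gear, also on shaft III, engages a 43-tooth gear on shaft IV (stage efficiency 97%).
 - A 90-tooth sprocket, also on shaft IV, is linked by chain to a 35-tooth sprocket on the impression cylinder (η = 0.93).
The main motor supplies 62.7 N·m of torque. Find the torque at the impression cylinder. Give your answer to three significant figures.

35.8 N·m

After the chain (78/37): 62.7 × 2.1081 × 0.94 = 124.25 N·m
After the belt (9/16): 124.25 × 0.5625 × 0.95 = 66.395 N·m
After the gear mesh (43/28): 66.395 × 1.5357 × 0.97 = 98.905 N·m
After the chain (35/90): 98.905 × 0.38889 × 0.93 = 35.771 N·m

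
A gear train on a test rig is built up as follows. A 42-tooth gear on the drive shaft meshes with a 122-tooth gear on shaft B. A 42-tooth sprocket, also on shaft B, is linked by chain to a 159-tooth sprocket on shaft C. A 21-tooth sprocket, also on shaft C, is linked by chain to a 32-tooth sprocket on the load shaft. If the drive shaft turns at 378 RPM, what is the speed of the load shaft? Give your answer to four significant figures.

the drive shaft → shaft B (gear mesh, 122/42): 378 ÷ 2.9048 = 130.13 RPM
shaft B → shaft C (chain, 159/42): 130.13 ÷ 3.7857 = 34.374 RPM
shaft C → the load shaft (chain, 32/21): 34.374 ÷ 1.5238 = 22.558 RPM

22.56 RPM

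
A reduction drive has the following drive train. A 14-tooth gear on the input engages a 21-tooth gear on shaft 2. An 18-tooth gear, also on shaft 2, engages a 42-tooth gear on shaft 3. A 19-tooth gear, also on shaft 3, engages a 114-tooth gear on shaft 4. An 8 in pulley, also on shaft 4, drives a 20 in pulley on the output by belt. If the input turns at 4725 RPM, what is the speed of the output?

gear mesh 21/14 = 1.5 → 4725/1.5 = 3150 RPM
gear mesh 42/18 = 2.3333 → 3150/2.3333 = 1350 RPM
gear mesh 114/19 = 6 → 1350/6 = 225 RPM
belt 20/8 = 2.5 → 225/2.5 = 90 RPM

90 RPM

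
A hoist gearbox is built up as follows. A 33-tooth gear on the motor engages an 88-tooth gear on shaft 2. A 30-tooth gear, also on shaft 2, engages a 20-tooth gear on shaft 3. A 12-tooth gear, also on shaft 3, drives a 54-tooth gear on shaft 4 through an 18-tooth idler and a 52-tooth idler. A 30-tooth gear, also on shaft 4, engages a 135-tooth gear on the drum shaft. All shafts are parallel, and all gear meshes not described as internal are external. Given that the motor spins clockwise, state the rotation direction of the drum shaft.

clockwise

the motor → shaft 2: external mesh, 1 reversal → CCW.
shaft 2 → shaft 3: external mesh, 1 reversal → CW.
shaft 3 → shaft 4: driver → idler → idler → driven is 3 external meshes, 3 reversals → CCW.
shaft 4 → the drum shaft: external mesh, 1 reversal → CW.
6 reversals in total — an even number — so the drum shaft turns the same way as the motor.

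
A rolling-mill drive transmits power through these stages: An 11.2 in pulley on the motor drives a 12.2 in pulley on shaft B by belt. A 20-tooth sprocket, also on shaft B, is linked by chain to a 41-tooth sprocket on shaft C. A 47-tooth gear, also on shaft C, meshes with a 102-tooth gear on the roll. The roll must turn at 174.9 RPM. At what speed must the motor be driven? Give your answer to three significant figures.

848 RPM

Overall ratio R = 1.0893 × 2.05 × 2.1702 = 4.8462.
Required input speed = output speed × R = 174.9 × 4.8462 = 847.59 RPM.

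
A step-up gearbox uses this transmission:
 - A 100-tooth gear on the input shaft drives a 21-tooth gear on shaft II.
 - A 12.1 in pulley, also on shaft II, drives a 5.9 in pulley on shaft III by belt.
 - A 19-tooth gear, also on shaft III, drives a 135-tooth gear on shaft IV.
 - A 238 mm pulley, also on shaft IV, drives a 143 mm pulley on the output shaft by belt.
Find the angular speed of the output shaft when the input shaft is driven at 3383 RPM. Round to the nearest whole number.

7739 RPM

Gear mesh: ratio = 21/100 = 0.21, so shaft II turns at 3383 / 0.21 = 16110 RPM.
Belt: ratio = 5.9/12.1 = 0.4876, so shaft III turns at 16110 / 0.4876 = 33038 RPM.
Gear mesh: ratio = 135/19 = 7.1053, so shaft IV turns at 33038 / 7.1053 = 4649.8 RPM.
Belt: ratio = 143/238 = 0.60084, so the output shaft turns at 4649.8 / 0.60084 = 7738.9 RPM.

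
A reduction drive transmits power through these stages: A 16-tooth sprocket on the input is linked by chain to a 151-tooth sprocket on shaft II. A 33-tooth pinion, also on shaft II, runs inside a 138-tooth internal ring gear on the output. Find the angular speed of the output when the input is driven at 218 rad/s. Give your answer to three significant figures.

the input → shaft II (chain, 151/16): 218 ÷ 9.4375 = 23.099 rad/s
shaft II → the output (internal gear, 138/33): 23.099 ÷ 4.1818 = 5.5238 rad/s

5.52 rad/s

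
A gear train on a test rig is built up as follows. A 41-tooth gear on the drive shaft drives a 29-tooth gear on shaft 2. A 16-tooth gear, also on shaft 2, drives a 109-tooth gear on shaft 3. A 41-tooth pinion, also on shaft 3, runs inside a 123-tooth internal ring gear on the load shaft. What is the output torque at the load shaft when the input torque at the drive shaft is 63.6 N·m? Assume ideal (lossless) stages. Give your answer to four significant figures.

919.4 N·m

Gear mesh: ratio = 29/41 = 0.70732; torque at shaft 2 = 63.6 × 0.70732 = 44.985 N·m.
Gear mesh: ratio = 109/16 = 6.8125; torque at shaft 3 = 44.985 × 6.8125 = 306.46 N·m.
Internal gear: ratio = 123/41 = 3; torque at the load shaft = 306.46 × 3 = 919.39 N·m.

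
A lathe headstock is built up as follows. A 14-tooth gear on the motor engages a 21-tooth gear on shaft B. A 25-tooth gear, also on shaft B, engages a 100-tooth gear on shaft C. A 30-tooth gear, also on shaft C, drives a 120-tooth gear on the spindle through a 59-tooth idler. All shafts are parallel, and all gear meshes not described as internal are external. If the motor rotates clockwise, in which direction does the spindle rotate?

the motor → shaft B: external mesh, 1 reversal → CCW.
shaft B → shaft C: external mesh, 1 reversal → CW.
shaft C → the spindle: driver → idler → driven is 2 external meshes, 2 reversals → CW.
4 reversals in total — an even number — so the spindle turns the same way as the motor.

clockwise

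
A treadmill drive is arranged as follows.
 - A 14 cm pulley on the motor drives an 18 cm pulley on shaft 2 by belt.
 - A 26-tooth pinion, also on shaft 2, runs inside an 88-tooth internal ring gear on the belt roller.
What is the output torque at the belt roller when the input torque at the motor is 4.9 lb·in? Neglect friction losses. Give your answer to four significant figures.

21.32 lb·in

belt 18/14 = 1.2857 → τ = 4.9·1.2857 = 6.3 lb·in
internal gear 88/26 = 3.3846 → τ = 6.3·3.3846 = 21.323 lb·in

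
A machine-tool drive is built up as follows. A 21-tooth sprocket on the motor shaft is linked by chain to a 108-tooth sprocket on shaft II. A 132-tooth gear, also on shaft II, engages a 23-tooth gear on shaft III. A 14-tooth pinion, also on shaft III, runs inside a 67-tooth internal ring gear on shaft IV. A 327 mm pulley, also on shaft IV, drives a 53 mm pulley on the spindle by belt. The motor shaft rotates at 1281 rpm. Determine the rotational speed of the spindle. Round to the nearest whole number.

chain 108/21 = 5.1429 → 1281/5.1429 = 249.08 rpm
gear mesh 23/132 = 0.17424 → 249.08/0.17424 = 1429.5 rpm
internal gear 67/14 = 4.7857 → 1429.5/4.7857 = 298.71 rpm
belt 53/327 = 0.16208 → 298.71/0.16208 = 1843 rpm

1843 rpm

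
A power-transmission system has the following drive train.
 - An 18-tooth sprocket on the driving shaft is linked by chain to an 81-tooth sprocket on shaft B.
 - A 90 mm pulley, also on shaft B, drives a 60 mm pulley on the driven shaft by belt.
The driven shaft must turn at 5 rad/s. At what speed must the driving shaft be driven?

15 rad/s

Overall ratio R = 4.5 × 0.66667 = 3.
Required input speed = output speed × R = 5 × 3 = 15 rad/s.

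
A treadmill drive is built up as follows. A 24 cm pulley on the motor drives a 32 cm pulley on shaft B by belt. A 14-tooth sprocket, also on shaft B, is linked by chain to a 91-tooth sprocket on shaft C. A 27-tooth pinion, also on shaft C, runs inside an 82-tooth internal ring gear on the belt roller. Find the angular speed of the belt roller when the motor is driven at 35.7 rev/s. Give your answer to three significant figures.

Belt: ratio = 32/24 = 1.3333, so shaft B turns at 35.7 / 1.3333 = 26.775 rev/s.
Chain: ratio = 91/14 = 6.5, so shaft C turns at 26.775 / 6.5 = 4.1192 rev/s.
Internal gear: ratio = 82/27 = 3.037, so the belt roller turns at 4.1192 / 3.037 = 1.3563 rev/s.

1.36 rev/s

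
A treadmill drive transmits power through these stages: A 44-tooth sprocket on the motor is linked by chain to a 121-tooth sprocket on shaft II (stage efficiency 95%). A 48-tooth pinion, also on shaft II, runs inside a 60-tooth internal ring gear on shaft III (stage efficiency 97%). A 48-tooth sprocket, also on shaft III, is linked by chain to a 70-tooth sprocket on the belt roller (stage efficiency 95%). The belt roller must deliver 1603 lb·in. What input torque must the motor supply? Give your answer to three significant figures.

365 lb·in

Overall ratio R = 2.75 × 1.25 × 1.4583 = 5.013; overall efficiency η = 0.95 × 0.97 × 0.95 = 0.8754.
Input torque = output torque / (R × η) = 1603 / (5.013 × 0.8754) = 365.27 lb·in.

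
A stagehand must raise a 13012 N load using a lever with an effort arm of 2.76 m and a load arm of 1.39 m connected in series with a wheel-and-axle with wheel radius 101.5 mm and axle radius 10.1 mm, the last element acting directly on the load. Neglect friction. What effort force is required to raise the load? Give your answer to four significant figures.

Lever MA = effort arm / load arm = 2.76/1.39 = 1.9856.
Wheel-and-axle MA = R/r = 101.5/10.1 = 10.05.
Combined ideal MA = 1.9856 × 10.05 = 19.954.
Effort = load / MA = 13012 / 19.954 = 652.09 N.

652.1 N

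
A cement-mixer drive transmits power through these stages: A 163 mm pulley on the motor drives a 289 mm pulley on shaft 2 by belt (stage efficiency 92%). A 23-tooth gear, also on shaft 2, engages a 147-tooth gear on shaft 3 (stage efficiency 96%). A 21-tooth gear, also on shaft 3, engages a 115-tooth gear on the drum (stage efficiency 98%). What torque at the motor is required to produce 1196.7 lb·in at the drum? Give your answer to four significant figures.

Overall ratio R = 1.773 × 6.3913 × 5.4762 = 62.055; overall efficiency η = 0.92 × 0.96 × 0.98 = 0.8655.
Input torque = output torque / (R × η) = 1196.7 / (62.055 × 0.8655) = 22.28 lb·in.

22.28 lb·in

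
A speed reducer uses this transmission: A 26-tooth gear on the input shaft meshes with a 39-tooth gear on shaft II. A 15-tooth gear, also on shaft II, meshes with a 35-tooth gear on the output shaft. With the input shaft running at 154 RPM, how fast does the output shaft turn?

gear mesh 39/26 = 1.5 → 154/1.5 = 102.67 RPM
gear mesh 35/15 = 2.3333 → 102.67/2.3333 = 44 RPM

44 RPM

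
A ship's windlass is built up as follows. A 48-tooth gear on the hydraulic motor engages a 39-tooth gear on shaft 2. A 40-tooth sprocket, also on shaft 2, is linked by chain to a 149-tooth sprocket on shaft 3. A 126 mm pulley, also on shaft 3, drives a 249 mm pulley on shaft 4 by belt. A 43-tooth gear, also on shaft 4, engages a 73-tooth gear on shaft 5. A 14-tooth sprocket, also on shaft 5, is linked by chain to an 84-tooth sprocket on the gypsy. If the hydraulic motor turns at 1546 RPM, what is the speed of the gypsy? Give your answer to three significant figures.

Gear mesh: ratio = 39/48 = 0.8125, so shaft 2 turns at 1546 / 0.8125 = 1902.8 RPM.
Chain: ratio = 149/40 = 3.725, so shaft 3 turns at 1902.8 / 3.725 = 510.81 RPM.
Belt: ratio = 249/126 = 1.9762, so shaft 4 turns at 510.81 / 1.9762 = 258.48 RPM.
Gear mesh: ratio = 73/43 = 1.6977, so shaft 5 turns at 258.48 / 1.6977 = 152.26 RPM.
Chain: ratio = 84/14 = 6, so the gypsy turns at 152.26 / 6 = 25.376 RPM.

25.4 RPM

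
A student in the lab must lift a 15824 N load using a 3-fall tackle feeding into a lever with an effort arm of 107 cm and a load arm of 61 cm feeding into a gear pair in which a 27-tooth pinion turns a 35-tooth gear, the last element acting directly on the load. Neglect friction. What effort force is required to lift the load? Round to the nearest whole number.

Block-and-tackle MA = number of supporting rope parts = 3.
Lever MA = effort arm / load arm = 107/61 = 1.7541.
Gear pair MA = 35/27 = 1.2963.
Combined ideal MA = 3 × 1.7541 × 1.2963 = 6.8215.
Effort = load / MA = 15824 / 6.8215 = 2319.7 N.

2320 N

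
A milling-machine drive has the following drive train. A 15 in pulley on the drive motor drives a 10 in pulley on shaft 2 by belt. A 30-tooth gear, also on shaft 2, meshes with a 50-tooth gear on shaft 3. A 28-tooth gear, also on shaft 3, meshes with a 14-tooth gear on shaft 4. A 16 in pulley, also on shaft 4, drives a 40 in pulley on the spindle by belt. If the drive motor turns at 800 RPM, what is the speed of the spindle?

Belt: ratio = 10/15 = 0.66667, so shaft 2 turns at 800 / 0.66667 = 1200 RPM.
Gear mesh: ratio = 50/30 = 1.6667, so shaft 3 turns at 1200 / 1.6667 = 720 RPM.
Gear mesh: ratio = 14/28 = 0.5, so shaft 4 turns at 720 / 0.5 = 1440 RPM.
Belt: ratio = 40/16 = 2.5, so the spindle turns at 1440 / 2.5 = 576 RPM.

576 RPM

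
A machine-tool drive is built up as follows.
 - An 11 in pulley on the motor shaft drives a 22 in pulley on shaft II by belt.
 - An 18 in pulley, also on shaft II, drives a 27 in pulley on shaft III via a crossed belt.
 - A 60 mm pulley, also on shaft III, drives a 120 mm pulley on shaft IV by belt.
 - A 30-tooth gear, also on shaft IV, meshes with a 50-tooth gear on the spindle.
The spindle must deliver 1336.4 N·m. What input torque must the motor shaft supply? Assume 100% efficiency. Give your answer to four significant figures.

133.6 N·m

Overall ratio R = 2 × 1.5 × 2 × 1.6667 = 10.
Input torque = output torque / R = 1336.4 / 10 = 133.64 N·m.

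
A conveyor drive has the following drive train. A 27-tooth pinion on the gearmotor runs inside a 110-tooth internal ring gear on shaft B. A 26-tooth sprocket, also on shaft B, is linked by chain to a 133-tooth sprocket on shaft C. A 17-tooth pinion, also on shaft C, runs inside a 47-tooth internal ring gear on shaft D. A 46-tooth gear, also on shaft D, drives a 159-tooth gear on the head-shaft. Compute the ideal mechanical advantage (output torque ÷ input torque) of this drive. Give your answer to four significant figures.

Each stage contributes driven/driver: internal gear 110/27 = 4.0741, chain 133/26 = 5.1154, internal gear 47/17 = 2.7647, gear mesh 159/46 = 3.4565.
Overall: 4.0741 × 5.1154 × 2.7647 × 3.4565 = 199.16.

199.2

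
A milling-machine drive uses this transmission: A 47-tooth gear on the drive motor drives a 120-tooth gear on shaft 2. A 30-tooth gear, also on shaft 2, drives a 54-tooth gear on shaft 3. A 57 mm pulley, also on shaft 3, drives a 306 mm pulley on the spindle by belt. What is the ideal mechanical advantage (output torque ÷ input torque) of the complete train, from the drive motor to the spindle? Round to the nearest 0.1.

Each stage contributes driven/driver: gear mesh 120/47 = 2.5532, gear mesh 54/30 = 1.8, belt 306/57 = 5.3684.
Overall: 2.5532 × 1.8 × 5.3684 = 24.672.

24.7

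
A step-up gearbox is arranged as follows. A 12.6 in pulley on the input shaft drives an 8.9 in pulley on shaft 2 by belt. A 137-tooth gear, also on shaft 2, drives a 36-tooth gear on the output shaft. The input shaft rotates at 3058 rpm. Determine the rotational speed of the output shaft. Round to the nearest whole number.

16475 rpm

the input shaft → shaft 2 (belt, 8.9/12.6): 3058 ÷ 0.70635 = 4329.3 rpm
shaft 2 → the output shaft (gear mesh, 36/137): 4329.3 ÷ 0.26277 = 16475 rpm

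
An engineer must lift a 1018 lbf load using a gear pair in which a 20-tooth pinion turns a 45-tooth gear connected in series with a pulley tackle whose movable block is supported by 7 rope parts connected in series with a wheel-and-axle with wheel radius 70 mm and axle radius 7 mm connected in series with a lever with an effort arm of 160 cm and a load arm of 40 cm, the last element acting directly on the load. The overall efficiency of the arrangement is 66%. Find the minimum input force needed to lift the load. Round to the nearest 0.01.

Gear pair MA = 45/20 = 2.25.
Block-and-tackle MA = number of supporting rope parts = 7.
Wheel-and-axle MA = R/r = 70/7 = 10.
Lever MA = effort arm / load arm = 160/40 = 4.
Combined ideal MA = 2.25 × 7 × 10 × 4 = 630.
Actual MA = 630 × 0.66 = 415.8.
Effort = load / actual MA = 1018 / 415.8 = 2.4483 lbf.

2.45 lbf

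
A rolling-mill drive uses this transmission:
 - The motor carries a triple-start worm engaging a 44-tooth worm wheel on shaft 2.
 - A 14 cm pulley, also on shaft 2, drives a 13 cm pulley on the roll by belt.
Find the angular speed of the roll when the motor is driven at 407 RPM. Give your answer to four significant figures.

29.88 RPM

Worm: ratio = 44/3 = 14.667, so shaft 2 turns at 407 / 14.667 = 27.75 RPM.
Belt: ratio = 13/14 = 0.92857, so the roll turns at 27.75 / 0.92857 = 29.885 RPM.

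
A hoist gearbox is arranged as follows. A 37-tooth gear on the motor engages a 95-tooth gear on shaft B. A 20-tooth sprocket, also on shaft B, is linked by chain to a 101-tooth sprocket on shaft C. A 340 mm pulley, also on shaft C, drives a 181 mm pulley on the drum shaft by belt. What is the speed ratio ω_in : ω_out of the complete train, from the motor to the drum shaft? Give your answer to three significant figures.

Each stage contributes driven/driver: gear mesh 95/37 = 2.5676, chain 101/20 = 5.05, belt 181/340 = 0.53235.
Overall: 2.5676 × 5.05 × 0.53235 = 6.9026.

6.90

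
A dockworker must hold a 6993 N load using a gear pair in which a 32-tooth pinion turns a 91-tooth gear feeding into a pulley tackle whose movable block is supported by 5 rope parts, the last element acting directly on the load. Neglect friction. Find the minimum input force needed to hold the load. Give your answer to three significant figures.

Gear pair MA = 91/32 = 2.8438.
Block-and-tackle MA = number of supporting rope parts = 5.
Combined ideal MA = 2.8438 × 5 = 14.219.
Effort = load / MA = 6993 / 14.219 = 491.82 N.

492 N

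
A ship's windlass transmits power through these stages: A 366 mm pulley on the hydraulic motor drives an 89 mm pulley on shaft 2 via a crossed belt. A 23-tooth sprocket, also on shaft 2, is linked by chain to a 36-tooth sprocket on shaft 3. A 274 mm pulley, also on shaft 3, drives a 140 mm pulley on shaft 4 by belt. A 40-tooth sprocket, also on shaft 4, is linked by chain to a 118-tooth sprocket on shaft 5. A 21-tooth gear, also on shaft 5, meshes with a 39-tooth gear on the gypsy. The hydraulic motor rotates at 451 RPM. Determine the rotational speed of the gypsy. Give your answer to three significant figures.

the hydraulic motor → shaft 2 (belt, 89/366): 451 ÷ 0.24317 = 1854.7 RPM
shaft 2 → shaft 3 (chain, 36/23): 1854.7 ÷ 1.5652 = 1184.9 RPM
shaft 3 → shaft 4 (belt, 140/274): 1184.9 ÷ 0.51095 = 2319.1 RPM
shaft 4 → shaft 5 (chain, 118/40): 2319.1 ÷ 2.95 = 786.13 RPM
shaft 5 → the gypsy (gear mesh, 39/21): 786.13 ÷ 1.8571 = 423.3 RPM

423 RPM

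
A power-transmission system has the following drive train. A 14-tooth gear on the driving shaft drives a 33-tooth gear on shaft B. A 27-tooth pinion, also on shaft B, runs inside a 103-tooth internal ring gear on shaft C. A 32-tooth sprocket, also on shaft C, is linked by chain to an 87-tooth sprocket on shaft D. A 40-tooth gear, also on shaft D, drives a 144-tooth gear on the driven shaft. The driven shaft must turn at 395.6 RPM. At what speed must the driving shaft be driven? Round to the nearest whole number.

34817 RPM

Overall ratio R = 2.3571 × 3.8148 × 2.7188 × 3.6 = 88.01.
Required input speed = output speed × R = 395.6 × 88.01 = 34817 RPM.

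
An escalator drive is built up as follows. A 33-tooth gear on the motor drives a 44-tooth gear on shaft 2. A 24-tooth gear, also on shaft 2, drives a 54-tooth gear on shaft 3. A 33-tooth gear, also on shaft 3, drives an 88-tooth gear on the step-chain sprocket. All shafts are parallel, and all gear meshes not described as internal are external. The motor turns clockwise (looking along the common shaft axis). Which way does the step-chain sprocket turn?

counterclockwise

the motor → shaft 2: external mesh, 1 reversal → CCW.
shaft 2 → shaft 3: external mesh, 1 reversal → CW.
shaft 3 → the step-chain sprocket: external mesh, 1 reversal → CCW.
3 reversals in total — an odd number — so the step-chain sprocket turns opposite to the motor.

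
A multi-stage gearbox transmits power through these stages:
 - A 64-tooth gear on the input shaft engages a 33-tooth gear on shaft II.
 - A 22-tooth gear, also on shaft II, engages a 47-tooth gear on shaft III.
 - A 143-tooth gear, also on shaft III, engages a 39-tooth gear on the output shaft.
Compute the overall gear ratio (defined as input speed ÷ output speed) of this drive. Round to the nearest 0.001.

0.300

Each stage contributes driven/driver: gear mesh 33/64 = 0.51562, gear mesh 47/22 = 2.1364, gear mesh 39/143 = 0.27273.
Overall: 0.51562 × 2.1364 × 0.27273 = 0.30043.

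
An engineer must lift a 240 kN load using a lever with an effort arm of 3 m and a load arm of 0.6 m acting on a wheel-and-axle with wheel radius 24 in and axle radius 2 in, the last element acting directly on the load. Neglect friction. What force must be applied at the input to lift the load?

Lever MA = effort arm / load arm = 3/0.6 = 5.
Wheel-and-axle MA = R/r = 24/2 = 12.
Combined ideal MA = 5 × 12 = 60.
Effort = load / MA = 240 / 60 = 4 kN.

4 kN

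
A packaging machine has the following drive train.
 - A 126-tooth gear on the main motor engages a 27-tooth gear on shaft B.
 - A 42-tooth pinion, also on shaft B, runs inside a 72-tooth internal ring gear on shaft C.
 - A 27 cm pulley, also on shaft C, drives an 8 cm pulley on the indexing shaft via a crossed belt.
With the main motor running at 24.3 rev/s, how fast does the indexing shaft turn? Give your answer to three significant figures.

223 rev/s

the main motor → shaft B (gear mesh, 27/126): 24.3 ÷ 0.21429 = 113.4 rev/s
shaft B → shaft C (internal gear, 72/42): 113.4 ÷ 1.7143 = 66.15 rev/s
shaft C → the indexing shaft (belt, 8/27): 66.15 ÷ 0.2963 = 223.26 rev/s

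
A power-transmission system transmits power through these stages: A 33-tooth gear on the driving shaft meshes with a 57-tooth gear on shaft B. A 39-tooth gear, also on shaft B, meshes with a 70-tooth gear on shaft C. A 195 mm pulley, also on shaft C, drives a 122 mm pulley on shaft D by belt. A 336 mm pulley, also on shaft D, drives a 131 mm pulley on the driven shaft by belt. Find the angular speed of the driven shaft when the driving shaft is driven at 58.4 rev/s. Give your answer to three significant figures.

77.2 rev/s

the driving shaft → shaft B (gear mesh, 57/33): 58.4 ÷ 1.7273 = 33.811 rev/s
shaft B → shaft C (gear mesh, 70/39): 33.811 ÷ 1.7949 = 18.837 rev/s
shaft C → shaft D (belt, 122/195): 18.837 ÷ 0.62564 = 30.109 rev/s
shaft D → the driven shaft (belt, 131/336): 30.109 ÷ 0.38988 = 77.226 rev/s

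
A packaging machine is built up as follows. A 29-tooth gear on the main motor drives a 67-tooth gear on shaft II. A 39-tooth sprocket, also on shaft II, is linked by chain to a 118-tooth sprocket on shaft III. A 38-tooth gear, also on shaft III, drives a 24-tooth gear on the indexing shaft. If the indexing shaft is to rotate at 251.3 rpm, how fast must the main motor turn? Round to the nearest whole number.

1109 rpm

Overall ratio R = 2.3103 × 3.0256 × 0.63158 = 4.4149.
Required input speed = output speed × R = 251.3 × 4.4149 = 1109.5 rpm.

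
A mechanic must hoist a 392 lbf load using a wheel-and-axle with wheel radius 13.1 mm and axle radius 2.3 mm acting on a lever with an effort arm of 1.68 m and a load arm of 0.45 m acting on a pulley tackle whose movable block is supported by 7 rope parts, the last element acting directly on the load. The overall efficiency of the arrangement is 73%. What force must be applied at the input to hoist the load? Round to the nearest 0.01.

3.61 lbf

Wheel-and-axle MA = R/r = 13.1/2.3 = 5.6957.
Lever MA = effort arm / load arm = 1.68/0.45 = 3.7333.
Block-and-tackle MA = number of supporting rope parts = 7.
Combined ideal MA = 5.6957 × 3.7333 × 7 = 148.85.
Actual MA = 148.85 × 0.73 = 108.66.
Effort = load / actual MA = 392 / 108.66 = 3.6077 lbf.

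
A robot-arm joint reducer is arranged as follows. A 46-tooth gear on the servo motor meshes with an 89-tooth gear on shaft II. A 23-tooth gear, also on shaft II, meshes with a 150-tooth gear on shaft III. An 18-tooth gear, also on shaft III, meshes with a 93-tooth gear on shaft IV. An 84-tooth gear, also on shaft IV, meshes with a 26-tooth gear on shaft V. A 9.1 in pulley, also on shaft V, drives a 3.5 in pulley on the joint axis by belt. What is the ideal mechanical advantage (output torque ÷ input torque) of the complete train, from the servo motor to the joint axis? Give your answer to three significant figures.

7.76

Each stage contributes driven/driver: gear mesh 89/46 = 1.9348, gear mesh 150/23 = 6.5217, gear mesh 93/18 = 5.1667, gear mesh 26/84 = 0.30952, belt 3.5/9.1 = 0.38462.
Overall: 1.9348 × 6.5217 × 5.1667 × 0.30952 × 0.38462 = 7.7612.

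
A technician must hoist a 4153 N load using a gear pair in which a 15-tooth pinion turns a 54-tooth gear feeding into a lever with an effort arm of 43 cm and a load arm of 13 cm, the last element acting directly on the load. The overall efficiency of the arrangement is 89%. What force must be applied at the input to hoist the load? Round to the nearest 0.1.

391.9 N

Gear pair MA = 54/15 = 3.6.
Lever MA = effort arm / load arm = 43/13 = 3.3077.
Combined ideal MA = 3.6 × 3.3077 = 11.908.
Actual MA = 11.908 × 0.89 = 10.598.
Effort = load / actual MA = 4153 / 10.598 = 391.87 N.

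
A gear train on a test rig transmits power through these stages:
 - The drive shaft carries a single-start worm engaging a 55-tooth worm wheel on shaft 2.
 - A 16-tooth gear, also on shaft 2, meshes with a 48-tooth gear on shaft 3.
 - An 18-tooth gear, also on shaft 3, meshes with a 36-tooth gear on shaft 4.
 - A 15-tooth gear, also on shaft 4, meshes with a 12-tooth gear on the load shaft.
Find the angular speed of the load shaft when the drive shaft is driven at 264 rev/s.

1 rev/s

worm 55/1 = 55 → 264/55 = 4.8 rev/s
gear mesh 48/16 = 3 → 4.8/3 = 1.6 rev/s
gear mesh 36/18 = 2 → 1.6/2 = 0.8 rev/s
gear mesh 12/15 = 0.8 → 0.8/0.8 = 1 rev/s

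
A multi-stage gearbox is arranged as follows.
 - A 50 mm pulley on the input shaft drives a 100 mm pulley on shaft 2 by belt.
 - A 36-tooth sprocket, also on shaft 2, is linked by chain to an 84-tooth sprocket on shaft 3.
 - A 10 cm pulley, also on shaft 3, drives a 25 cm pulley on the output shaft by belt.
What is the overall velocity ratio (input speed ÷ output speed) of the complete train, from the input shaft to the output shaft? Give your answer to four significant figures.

11.67

Each stage contributes driven/driver: belt 100/50 = 2, chain 84/36 = 2.3333, belt 25/10 = 2.5.
Overall: 2 × 2.3333 × 2.5 = 11.667.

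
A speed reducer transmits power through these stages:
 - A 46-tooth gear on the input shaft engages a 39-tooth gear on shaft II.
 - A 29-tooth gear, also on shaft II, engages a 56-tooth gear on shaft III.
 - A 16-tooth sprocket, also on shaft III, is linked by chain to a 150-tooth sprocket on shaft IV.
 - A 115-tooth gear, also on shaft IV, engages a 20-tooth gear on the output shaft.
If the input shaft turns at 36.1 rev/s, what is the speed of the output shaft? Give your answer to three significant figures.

13.5 rev/s

the input shaft → shaft II (gear mesh, 39/46): 36.1 ÷ 0.84783 = 42.579 rev/s
shaft II → shaft III (gear mesh, 56/29): 42.579 ÷ 1.931 = 22.05 rev/s
shaft III → shaft IV (chain, 150/16): 22.05 ÷ 9.375 = 2.352 rev/s
shaft IV → the output shaft (gear mesh, 20/115): 2.352 ÷ 0.17391 = 13.524 rev/s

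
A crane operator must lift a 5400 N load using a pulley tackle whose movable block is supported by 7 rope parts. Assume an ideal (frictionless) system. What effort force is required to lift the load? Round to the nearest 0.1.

771.4 N

Block-and-tackle MA = number of supporting rope parts = 7.
Effort = load / MA = 5400 / 7 = 771.43 N.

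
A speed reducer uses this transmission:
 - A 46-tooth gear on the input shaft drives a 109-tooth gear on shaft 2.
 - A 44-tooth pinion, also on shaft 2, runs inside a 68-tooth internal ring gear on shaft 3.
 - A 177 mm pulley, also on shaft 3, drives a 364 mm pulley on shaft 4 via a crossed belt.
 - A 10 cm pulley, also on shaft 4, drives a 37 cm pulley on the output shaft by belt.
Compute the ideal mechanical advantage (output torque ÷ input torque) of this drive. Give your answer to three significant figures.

27.9

Each stage contributes driven/driver: gear mesh 109/46 = 2.3696, internal gear 68/44 = 1.5455, belt 364/177 = 2.0565, belt 37/10 = 3.7.
Overall: 2.3696 × 1.5455 × 2.0565 × 3.7 = 27.865.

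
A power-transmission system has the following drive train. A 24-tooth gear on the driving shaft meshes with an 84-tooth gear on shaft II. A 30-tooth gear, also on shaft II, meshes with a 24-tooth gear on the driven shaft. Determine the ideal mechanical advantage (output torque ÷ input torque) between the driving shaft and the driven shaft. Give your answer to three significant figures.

Each stage contributes driven/driver: gear mesh 84/24 = 3.5, gear mesh 24/30 = 0.8.
Overall: 3.5 × 0.8 = 2.8.

2.80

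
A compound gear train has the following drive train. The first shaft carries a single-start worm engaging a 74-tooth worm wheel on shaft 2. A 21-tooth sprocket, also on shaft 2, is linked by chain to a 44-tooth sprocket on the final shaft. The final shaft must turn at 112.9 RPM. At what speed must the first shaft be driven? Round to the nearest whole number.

17505 RPM

Overall ratio R = 74 × 2.0952 = 155.05.
Required input speed = output speed × R = 112.9 × 155.05 = 17505 RPM.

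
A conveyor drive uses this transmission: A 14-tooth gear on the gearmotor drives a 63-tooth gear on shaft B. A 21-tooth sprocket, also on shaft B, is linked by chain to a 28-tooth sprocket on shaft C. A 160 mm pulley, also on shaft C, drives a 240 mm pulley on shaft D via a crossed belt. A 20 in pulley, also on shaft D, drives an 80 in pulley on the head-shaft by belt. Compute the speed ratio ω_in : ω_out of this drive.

Each stage contributes driven/driver: gear mesh 63/14 = 4.5, chain 28/21 = 1.3333, belt 240/160 = 1.5, belt 80/20 = 4.
Overall: 4.5 × 1.3333 × 1.5 × 4 = 36.

36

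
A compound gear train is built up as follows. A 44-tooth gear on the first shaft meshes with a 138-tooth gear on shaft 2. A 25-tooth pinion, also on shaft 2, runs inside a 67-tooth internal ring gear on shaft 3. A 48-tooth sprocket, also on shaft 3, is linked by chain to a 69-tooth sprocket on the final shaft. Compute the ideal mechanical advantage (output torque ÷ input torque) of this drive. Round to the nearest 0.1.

Each stage contributes driven/driver: gear mesh 138/44 = 3.1364, internal gear 67/25 = 2.68, chain 69/48 = 1.4375.
Overall: 3.1364 × 2.68 × 1.4375 = 12.083.

12.1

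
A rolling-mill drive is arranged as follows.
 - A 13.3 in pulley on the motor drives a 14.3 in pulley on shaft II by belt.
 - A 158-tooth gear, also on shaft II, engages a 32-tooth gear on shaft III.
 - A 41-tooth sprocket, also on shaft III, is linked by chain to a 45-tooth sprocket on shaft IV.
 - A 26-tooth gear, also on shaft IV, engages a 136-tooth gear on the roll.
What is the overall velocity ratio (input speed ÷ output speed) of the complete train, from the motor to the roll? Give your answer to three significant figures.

1.25

Each stage contributes driven/driver: belt 14.3/13.3 = 1.0752, gear mesh 32/158 = 0.20253, chain 45/41 = 1.0976, gear mesh 136/26 = 5.2308.
Overall: 1.0752 × 0.20253 × 1.0976 × 5.2308 = 1.2502.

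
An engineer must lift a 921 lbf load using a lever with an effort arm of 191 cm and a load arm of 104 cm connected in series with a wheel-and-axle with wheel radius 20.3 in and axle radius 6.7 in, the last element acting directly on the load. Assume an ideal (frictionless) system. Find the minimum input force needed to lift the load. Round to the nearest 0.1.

165.5 lbf

Lever MA = effort arm / load arm = 191/104 = 1.8365.
Wheel-and-axle MA = R/r = 20.3/6.7 = 3.0299.
Combined ideal MA = 1.8365 × 3.0299 = 5.5644.
Effort = load / MA = 921 / 5.5644 = 165.52 lbf.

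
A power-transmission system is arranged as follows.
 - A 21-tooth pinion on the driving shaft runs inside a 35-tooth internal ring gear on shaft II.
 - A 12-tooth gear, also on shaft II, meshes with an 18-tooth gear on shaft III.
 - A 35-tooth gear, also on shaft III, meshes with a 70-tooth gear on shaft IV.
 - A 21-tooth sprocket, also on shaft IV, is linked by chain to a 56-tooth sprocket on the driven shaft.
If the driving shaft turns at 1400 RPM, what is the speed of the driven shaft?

internal gear 35/21 = 1.6667 → 1400/1.6667 = 840 RPM
gear mesh 18/12 = 1.5 → 840/1.5 = 560 RPM
gear mesh 70/35 = 2 → 560/2 = 280 RPM
chain 56/21 = 2.6667 → 280/2.6667 = 105 RPM

105 RPM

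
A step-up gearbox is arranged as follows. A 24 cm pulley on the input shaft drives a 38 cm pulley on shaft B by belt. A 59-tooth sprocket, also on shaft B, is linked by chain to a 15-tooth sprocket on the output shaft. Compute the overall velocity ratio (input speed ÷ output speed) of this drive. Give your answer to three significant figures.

Each stage contributes driven/driver: belt 38/24 = 1.5833, chain 15/59 = 0.25424.
Overall: 1.5833 × 0.25424 = 0.40254.

0.403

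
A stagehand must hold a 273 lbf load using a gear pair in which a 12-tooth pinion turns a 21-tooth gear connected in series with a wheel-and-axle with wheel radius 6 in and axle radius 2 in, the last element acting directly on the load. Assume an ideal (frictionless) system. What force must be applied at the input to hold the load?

Gear pair MA = 21/12 = 1.75.
Wheel-and-axle MA = R/r = 6/2 = 3.
Combined ideal MA = 1.75 × 3 = 5.25.
Effort = load / MA = 273 / 5.25 = 52 lbf.

52 lbf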